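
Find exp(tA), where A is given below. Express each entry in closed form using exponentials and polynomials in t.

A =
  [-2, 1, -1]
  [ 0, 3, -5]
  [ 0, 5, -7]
e^{tA} =
  [exp(-2*t), t*exp(-2*t), -t*exp(-2*t)]
  [0, 5*t*exp(-2*t) + exp(-2*t), -5*t*exp(-2*t)]
  [0, 5*t*exp(-2*t), -5*t*exp(-2*t) + exp(-2*t)]

Strategy: write A = P · J · P⁻¹ where J is a Jordan canonical form, so e^{tA} = P · e^{tJ} · P⁻¹, and e^{tJ} can be computed block-by-block.

A has Jordan form
J =
  [-2,  1,  0]
  [ 0, -2,  0]
  [ 0,  0, -2]
(up to reordering of blocks).

Per-block formulas:
  For a 1×1 block at λ = -2: exp(t · [-2]) = [e^(-2t)].
  For a 2×2 Jordan block J_2(-2): exp(t · J_2(-2)) = e^(-2t)·(I + t·N), where N is the 2×2 nilpotent shift.

After assembling e^{tJ} and conjugating by P, we get:

e^{tA} =
  [exp(-2*t), t*exp(-2*t), -t*exp(-2*t)]
  [0, 5*t*exp(-2*t) + exp(-2*t), -5*t*exp(-2*t)]
  [0, 5*t*exp(-2*t), -5*t*exp(-2*t) + exp(-2*t)]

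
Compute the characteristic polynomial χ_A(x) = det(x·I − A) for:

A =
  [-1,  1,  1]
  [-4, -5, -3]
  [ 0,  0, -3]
x^3 + 9*x^2 + 27*x + 27

Expanding det(x·I − A) (e.g. by cofactor expansion or by noting that A is similar to its Jordan form J, which has the same characteristic polynomial as A) gives
  χ_A(x) = x^3 + 9*x^2 + 27*x + 27
which factors as (x + 3)^3. The eigenvalues (with algebraic multiplicities) are λ = -3 with multiplicity 3.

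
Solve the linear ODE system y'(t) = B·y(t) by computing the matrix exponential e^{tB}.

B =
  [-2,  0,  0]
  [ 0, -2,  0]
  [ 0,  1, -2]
e^{tB} =
  [exp(-2*t), 0, 0]
  [0, exp(-2*t), 0]
  [0, t*exp(-2*t), exp(-2*t)]

Strategy: write B = P · J · P⁻¹ where J is a Jordan canonical form, so e^{tB} = P · e^{tJ} · P⁻¹, and e^{tJ} can be computed block-by-block.

B has Jordan form
J =
  [-2,  1,  0]
  [ 0, -2,  0]
  [ 0,  0, -2]
(up to reordering of blocks).

Per-block formulas:
  For a 2×2 Jordan block J_2(-2): exp(t · J_2(-2)) = e^(-2t)·(I + t·N), where N is the 2×2 nilpotent shift.
  For a 1×1 block at λ = -2: exp(t · [-2]) = [e^(-2t)].

After assembling e^{tJ} and conjugating by P, we get:

e^{tB} =
  [exp(-2*t), 0, 0]
  [0, exp(-2*t), 0]
  [0, t*exp(-2*t), exp(-2*t)]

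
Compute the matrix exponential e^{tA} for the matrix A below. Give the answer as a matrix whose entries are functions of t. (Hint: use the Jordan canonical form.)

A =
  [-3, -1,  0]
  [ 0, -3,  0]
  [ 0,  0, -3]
e^{tA} =
  [exp(-3*t), -t*exp(-3*t), 0]
  [0, exp(-3*t), 0]
  [0, 0, exp(-3*t)]

Strategy: write A = P · J · P⁻¹ where J is a Jordan canonical form, so e^{tA} = P · e^{tJ} · P⁻¹, and e^{tJ} can be computed block-by-block.

A has Jordan form
J =
  [-3,  1,  0]
  [ 0, -3,  0]
  [ 0,  0, -3]
(up to reordering of blocks).

Per-block formulas:
  For a 2×2 Jordan block J_2(-3): exp(t · J_2(-3)) = e^(-3t)·(I + t·N), where N is the 2×2 nilpotent shift.
  For a 1×1 block at λ = -3: exp(t · [-3]) = [e^(-3t)].

After assembling e^{tJ} and conjugating by P, we get:

e^{tA} =
  [exp(-3*t), -t*exp(-3*t), 0]
  [0, exp(-3*t), 0]
  [0, 0, exp(-3*t)]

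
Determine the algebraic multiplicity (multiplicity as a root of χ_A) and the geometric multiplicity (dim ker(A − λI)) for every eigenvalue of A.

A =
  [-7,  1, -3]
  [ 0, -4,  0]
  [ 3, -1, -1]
λ = -4: alg = 3, geom = 2

Step 1 — factor the characteristic polynomial to read off the algebraic multiplicities:
  χ_A(x) = (x + 4)^3

Step 2 — compute geometric multiplicities via the rank-nullity identity g(λ) = n − rank(A − λI):
  rank(A − (-4)·I) = 1, so dim ker(A − (-4)·I) = n − 1 = 2

Summary:
  λ = -4: algebraic multiplicity = 3, geometric multiplicity = 2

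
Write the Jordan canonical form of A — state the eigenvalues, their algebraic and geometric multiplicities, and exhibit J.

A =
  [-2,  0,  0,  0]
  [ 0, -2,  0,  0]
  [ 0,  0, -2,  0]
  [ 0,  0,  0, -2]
J_1(-2) ⊕ J_1(-2) ⊕ J_1(-2) ⊕ J_1(-2)

The characteristic polynomial is
  det(x·I − A) = x^4 + 8*x^3 + 24*x^2 + 32*x + 16 = (x + 2)^4

Eigenvalues and multiplicities (the geometric multiplicity of λ is n − rank(A − λI), which equals the number of Jordan blocks for λ):
  λ = -2: algebraic multiplicity = 4, geometric multiplicity = 4

Determining the block sizes for each eigenvalue:
  λ = -2: gm = am = 4, so every block has size 1 → block sizes [1, 1, 1, 1]

Assembling the blocks gives a Jordan form
J =
  [-2,  0,  0,  0]
  [ 0, -2,  0,  0]
  [ 0,  0, -2,  0]
  [ 0,  0,  0, -2]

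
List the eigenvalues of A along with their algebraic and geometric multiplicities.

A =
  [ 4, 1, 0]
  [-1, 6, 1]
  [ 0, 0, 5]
λ = 5: alg = 3, geom = 1

Step 1 — factor the characteristic polynomial to read off the algebraic multiplicities:
  χ_A(x) = (x - 5)^3

Step 2 — compute geometric multiplicities via the rank-nullity identity g(λ) = n − rank(A − λI):
  rank(A − (5)·I) = 2, so dim ker(A − (5)·I) = n − 2 = 1

Summary:
  λ = 5: algebraic multiplicity = 3, geometric multiplicity = 1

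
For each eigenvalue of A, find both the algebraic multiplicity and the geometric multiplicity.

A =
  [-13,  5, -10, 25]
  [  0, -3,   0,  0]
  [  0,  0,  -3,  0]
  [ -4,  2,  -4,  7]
λ = -3: alg = 4, geom = 3

Step 1 — factor the characteristic polynomial to read off the algebraic multiplicities:
  χ_A(x) = (x + 3)^4

Step 2 — compute geometric multiplicities via the rank-nullity identity g(λ) = n − rank(A − λI):
  rank(A − (-3)·I) = 1, so dim ker(A − (-3)·I) = n − 1 = 3

Summary:
  λ = -3: algebraic multiplicity = 4, geometric multiplicity = 3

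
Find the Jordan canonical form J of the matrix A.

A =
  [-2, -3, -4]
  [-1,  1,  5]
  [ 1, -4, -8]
J_3(-3)

The characteristic polynomial is
  det(x·I − A) = x^3 + 9*x^2 + 27*x + 27 = (x + 3)^3

Eigenvalues and multiplicities (the geometric multiplicity of λ is n − rank(A − λI), which equals the number of Jordan blocks for λ):
  λ = -3: algebraic multiplicity = 3, geometric multiplicity = 1

Determining the block sizes for each eigenvalue:
  λ = -3: one block (gm = 1), so the single block has size am = 3 → block sizes [3]

Assembling the blocks gives a Jordan form
J =
  [-3,  1,  0]
  [ 0, -3,  1]
  [ 0,  0, -3]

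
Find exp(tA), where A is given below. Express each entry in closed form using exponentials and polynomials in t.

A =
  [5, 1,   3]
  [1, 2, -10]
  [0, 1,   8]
e^{tA} =
  [t^2*exp(5*t)/2 + exp(5*t), t*exp(5*t), -t^2*exp(5*t)/2 + 3*t*exp(5*t)]
  [-3*t^2*exp(5*t)/2 + t*exp(5*t), -3*t*exp(5*t) + exp(5*t), 3*t^2*exp(5*t)/2 - 10*t*exp(5*t)]
  [t^2*exp(5*t)/2, t*exp(5*t), -t^2*exp(5*t)/2 + 3*t*exp(5*t) + exp(5*t)]

Strategy: write A = P · J · P⁻¹ where J is a Jordan canonical form, so e^{tA} = P · e^{tJ} · P⁻¹, and e^{tJ} can be computed block-by-block.

A has Jordan form
J =
  [5, 1, 0]
  [0, 5, 1]
  [0, 0, 5]
(up to reordering of blocks).

Per-block formulas:
  For a 3×3 Jordan block J_3(5): exp(t · J_3(5)) = e^(5t)·(I + t·N + (t^2/2)·N^2), where N is the 3×3 nilpotent shift.

After assembling e^{tJ} and conjugating by P, we get:

e^{tA} =
  [t^2*exp(5*t)/2 + exp(5*t), t*exp(5*t), -t^2*exp(5*t)/2 + 3*t*exp(5*t)]
  [-3*t^2*exp(5*t)/2 + t*exp(5*t), -3*t*exp(5*t) + exp(5*t), 3*t^2*exp(5*t)/2 - 10*t*exp(5*t)]
  [t^2*exp(5*t)/2, t*exp(5*t), -t^2*exp(5*t)/2 + 3*t*exp(5*t) + exp(5*t)]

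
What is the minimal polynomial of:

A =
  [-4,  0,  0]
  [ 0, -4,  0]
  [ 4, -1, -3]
x^2 + 7*x + 12

The characteristic polynomial is χ_A(x) = (x + 3)*(x + 4)^2, so the eigenvalues are known. The minimal polynomial is
  m_A(x) = Π_λ (x − λ)^{k_λ}
where k_λ is the size of the *largest* Jordan block for λ (equivalently, the smallest k with (A − λI)^k v = 0 for every generalised eigenvector v of λ).

  λ = -4: largest Jordan block has size 1, contributing (x + 4)
  λ = -3: largest Jordan block has size 1, contributing (x + 3)

So m_A(x) = (x + 3)*(x + 4) = x^2 + 7*x + 12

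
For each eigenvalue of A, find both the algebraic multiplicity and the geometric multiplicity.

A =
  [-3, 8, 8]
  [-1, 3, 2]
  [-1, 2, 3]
λ = 1: alg = 3, geom = 2

Step 1 — factor the characteristic polynomial to read off the algebraic multiplicities:
  χ_A(x) = (x - 1)^3

Step 2 — compute geometric multiplicities via the rank-nullity identity g(λ) = n − rank(A − λI):
  rank(A − (1)·I) = 1, so dim ker(A − (1)·I) = n − 1 = 2

Summary:
  λ = 1: algebraic multiplicity = 3, geometric multiplicity = 2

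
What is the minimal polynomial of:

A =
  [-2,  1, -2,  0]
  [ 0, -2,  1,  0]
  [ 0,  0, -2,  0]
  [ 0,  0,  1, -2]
x^3 + 6*x^2 + 12*x + 8

The characteristic polynomial is χ_A(x) = (x + 2)^4, so the eigenvalues are known. The minimal polynomial is
  m_A(x) = Π_λ (x − λ)^{k_λ}
where k_λ is the size of the *largest* Jordan block for λ (equivalently, the smallest k with (A − λI)^k v = 0 for every generalised eigenvector v of λ).

  λ = -2: largest Jordan block has size 3, contributing (x + 2)^3

So m_A(x) = (x + 2)^3 = x^3 + 6*x^2 + 12*x + 8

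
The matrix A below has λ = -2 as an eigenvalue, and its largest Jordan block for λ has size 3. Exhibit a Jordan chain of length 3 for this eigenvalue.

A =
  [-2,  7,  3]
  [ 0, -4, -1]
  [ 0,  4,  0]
A Jordan chain for λ = -2 of length 3:
v_1 = (-2, 0, 0)ᵀ
v_2 = (7, -2, 4)ᵀ
v_3 = (0, 1, 0)ᵀ

Let N = A − (-2)·I. We want v_3 with N^3 v_3 = 0 but N^2 v_3 ≠ 0; then v_{j-1} := N · v_j for j = 3, …, 2.

Pick v_3 = (0, 1, 0)ᵀ.
Then v_2 = N · v_3 = (7, -2, 4)ᵀ.
Then v_1 = N · v_2 = (-2, 0, 0)ᵀ.

Sanity check: (A − (-2)·I) v_1 = (0, 0, 0)ᵀ = 0. ✓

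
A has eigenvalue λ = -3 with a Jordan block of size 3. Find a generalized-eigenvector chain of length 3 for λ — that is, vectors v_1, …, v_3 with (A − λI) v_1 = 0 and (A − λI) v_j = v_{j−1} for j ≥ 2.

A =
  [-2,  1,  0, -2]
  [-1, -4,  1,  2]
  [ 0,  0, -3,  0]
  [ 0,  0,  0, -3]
A Jordan chain for λ = -3 of length 3:
v_1 = (1, -1, 0, 0)ᵀ
v_2 = (0, 1, 0, 0)ᵀ
v_3 = (0, 0, 1, 0)ᵀ

Let N = A − (-3)·I. We want v_3 with N^3 v_3 = 0 but N^2 v_3 ≠ 0; then v_{j-1} := N · v_j for j = 3, …, 2.

Pick v_3 = (0, 0, 1, 0)ᵀ.
Then v_2 = N · v_3 = (0, 1, 0, 0)ᵀ.
Then v_1 = N · v_2 = (1, -1, 0, 0)ᵀ.

Sanity check: (A − (-3)·I) v_1 = (0, 0, 0, 0)ᵀ = 0. ✓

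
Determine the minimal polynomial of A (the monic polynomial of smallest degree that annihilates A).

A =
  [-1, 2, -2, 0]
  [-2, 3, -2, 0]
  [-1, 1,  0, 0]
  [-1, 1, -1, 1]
x^2 - x

The characteristic polynomial is χ_A(x) = x*(x - 1)^3, so the eigenvalues are known. The minimal polynomial is
  m_A(x) = Π_λ (x − λ)^{k_λ}
where k_λ is the size of the *largest* Jordan block for λ (equivalently, the smallest k with (A − λI)^k v = 0 for every generalised eigenvector v of λ).

  λ = 0: largest Jordan block has size 1, contributing (x − 0)
  λ = 1: largest Jordan block has size 1, contributing (x − 1)

So m_A(x) = x*(x - 1) = x^2 - x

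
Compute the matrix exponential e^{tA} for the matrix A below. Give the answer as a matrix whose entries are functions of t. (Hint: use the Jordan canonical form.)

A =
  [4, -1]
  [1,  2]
e^{tA} =
  [t*exp(3*t) + exp(3*t), -t*exp(3*t)]
  [t*exp(3*t), -t*exp(3*t) + exp(3*t)]

Strategy: write A = P · J · P⁻¹ where J is a Jordan canonical form, so e^{tA} = P · e^{tJ} · P⁻¹, and e^{tJ} can be computed block-by-block.

A has Jordan form
J =
  [3, 1]
  [0, 3]
(up to reordering of blocks).

Per-block formulas:
  For a 2×2 Jordan block J_2(3): exp(t · J_2(3)) = e^(3t)·(I + t·N), where N is the 2×2 nilpotent shift.

After assembling e^{tJ} and conjugating by P, we get:

e^{tA} =
  [t*exp(3*t) + exp(3*t), -t*exp(3*t)]
  [t*exp(3*t), -t*exp(3*t) + exp(3*t)]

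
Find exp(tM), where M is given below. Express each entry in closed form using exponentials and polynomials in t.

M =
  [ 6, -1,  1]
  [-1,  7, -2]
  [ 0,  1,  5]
e^{tM} =
  [t^2*exp(6*t)/2 + exp(6*t), -t*exp(6*t), t^2*exp(6*t)/2 + t*exp(6*t)]
  [-t^2*exp(6*t)/2 - t*exp(6*t), t*exp(6*t) + exp(6*t), -t^2*exp(6*t)/2 - 2*t*exp(6*t)]
  [-t^2*exp(6*t)/2, t*exp(6*t), -t^2*exp(6*t)/2 - t*exp(6*t) + exp(6*t)]

Strategy: write M = P · J · P⁻¹ where J is a Jordan canonical form, so e^{tM} = P · e^{tJ} · P⁻¹, and e^{tJ} can be computed block-by-block.

M has Jordan form
J =
  [6, 1, 0]
  [0, 6, 1]
  [0, 0, 6]
(up to reordering of blocks).

Per-block formulas:
  For a 3×3 Jordan block J_3(6): exp(t · J_3(6)) = e^(6t)·(I + t·N + (t^2/2)·N^2), where N is the 3×3 nilpotent shift.

After assembling e^{tJ} and conjugating by P, we get:

e^{tM} =
  [t^2*exp(6*t)/2 + exp(6*t), -t*exp(6*t), t^2*exp(6*t)/2 + t*exp(6*t)]
  [-t^2*exp(6*t)/2 - t*exp(6*t), t*exp(6*t) + exp(6*t), -t^2*exp(6*t)/2 - 2*t*exp(6*t)]
  [-t^2*exp(6*t)/2, t*exp(6*t), -t^2*exp(6*t)/2 - t*exp(6*t) + exp(6*t)]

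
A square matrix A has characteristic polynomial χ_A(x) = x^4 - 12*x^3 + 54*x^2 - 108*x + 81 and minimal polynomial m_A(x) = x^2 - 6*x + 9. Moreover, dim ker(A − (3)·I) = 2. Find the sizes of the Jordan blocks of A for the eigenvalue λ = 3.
Block sizes for λ = 3: [2, 2]

Step 1 — from the characteristic polynomial, algebraic multiplicity of λ = 3 is 4. From dim ker(A − (3)·I) = 2, there are exactly 2 Jordan blocks for λ = 3.
Step 2 — from the minimal polynomial, the factor (x − 3)^2 tells us the largest block for λ = 3 has size 2.
Step 3 — with total size 4, 2 blocks, and largest block 2, the block sizes (in nonincreasing order) are [2, 2].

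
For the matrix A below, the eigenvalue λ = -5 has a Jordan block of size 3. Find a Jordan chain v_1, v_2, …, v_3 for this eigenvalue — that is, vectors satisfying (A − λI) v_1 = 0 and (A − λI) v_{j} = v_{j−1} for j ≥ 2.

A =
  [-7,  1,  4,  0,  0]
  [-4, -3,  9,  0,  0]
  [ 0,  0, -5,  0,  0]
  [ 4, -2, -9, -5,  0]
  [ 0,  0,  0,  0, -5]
A Jordan chain for λ = -5 of length 3:
v_1 = (1, 2, 0, -2, 0)ᵀ
v_2 = (4, 9, 0, -9, 0)ᵀ
v_3 = (0, 0, 1, 0, 0)ᵀ

Let N = A − (-5)·I. We want v_3 with N^3 v_3 = 0 but N^2 v_3 ≠ 0; then v_{j-1} := N · v_j for j = 3, …, 2.

Pick v_3 = (0, 0, 1, 0, 0)ᵀ.
Then v_2 = N · v_3 = (4, 9, 0, -9, 0)ᵀ.
Then v_1 = N · v_2 = (1, 2, 0, -2, 0)ᵀ.

Sanity check: (A − (-5)·I) v_1 = (0, 0, 0, 0, 0)ᵀ = 0. ✓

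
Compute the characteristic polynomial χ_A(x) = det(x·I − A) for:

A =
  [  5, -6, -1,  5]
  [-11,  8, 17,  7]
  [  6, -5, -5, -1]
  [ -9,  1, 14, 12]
x^4 - 20*x^3 + 148*x^2 - 480*x + 576

Expanding det(x·I − A) (e.g. by cofactor expansion or by noting that A is similar to its Jordan form J, which has the same characteristic polynomial as A) gives
  χ_A(x) = x^4 - 20*x^3 + 148*x^2 - 480*x + 576
which factors as (x - 6)^2*(x - 4)^2. The eigenvalues (with algebraic multiplicities) are λ = 4 with multiplicity 2, λ = 6 with multiplicity 2.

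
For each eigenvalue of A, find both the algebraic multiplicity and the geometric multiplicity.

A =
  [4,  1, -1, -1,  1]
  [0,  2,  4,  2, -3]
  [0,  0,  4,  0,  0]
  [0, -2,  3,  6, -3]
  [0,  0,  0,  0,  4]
λ = 4: alg = 5, geom = 2

Step 1 — factor the characteristic polynomial to read off the algebraic multiplicities:
  χ_A(x) = (x - 4)^5

Step 2 — compute geometric multiplicities via the rank-nullity identity g(λ) = n − rank(A − λI):
  rank(A − (4)·I) = 3, so dim ker(A − (4)·I) = n − 3 = 2

Summary:
  λ = 4: algebraic multiplicity = 5, geometric multiplicity = 2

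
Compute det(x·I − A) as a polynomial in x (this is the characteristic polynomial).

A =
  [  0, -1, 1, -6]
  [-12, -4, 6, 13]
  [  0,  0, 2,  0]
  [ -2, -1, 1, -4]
x^4 + 6*x^3 - 11*x^2 - 60*x + 100

Expanding det(x·I − A) (e.g. by cofactor expansion or by noting that A is similar to its Jordan form J, which has the same characteristic polynomial as A) gives
  χ_A(x) = x^4 + 6*x^3 - 11*x^2 - 60*x + 100
which factors as (x - 2)^2*(x + 5)^2. The eigenvalues (with algebraic multiplicities) are λ = -5 with multiplicity 2, λ = 2 with multiplicity 2.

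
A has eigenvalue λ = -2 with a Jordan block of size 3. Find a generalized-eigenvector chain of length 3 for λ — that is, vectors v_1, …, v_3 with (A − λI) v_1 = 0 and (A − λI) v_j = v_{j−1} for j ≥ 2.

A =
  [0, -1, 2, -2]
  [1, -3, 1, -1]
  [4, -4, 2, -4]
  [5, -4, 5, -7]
A Jordan chain for λ = -2 of length 3:
v_1 = (1, 0, 0, 1)ᵀ
v_2 = (2, 1, 4, 5)ᵀ
v_3 = (1, 0, 0, 0)ᵀ

Let N = A − (-2)·I. We want v_3 with N^3 v_3 = 0 but N^2 v_3 ≠ 0; then v_{j-1} := N · v_j for j = 3, …, 2.

Pick v_3 = (1, 0, 0, 0)ᵀ.
Then v_2 = N · v_3 = (2, 1, 4, 5)ᵀ.
Then v_1 = N · v_2 = (1, 0, 0, 1)ᵀ.

Sanity check: (A − (-2)·I) v_1 = (0, 0, 0, 0)ᵀ = 0. ✓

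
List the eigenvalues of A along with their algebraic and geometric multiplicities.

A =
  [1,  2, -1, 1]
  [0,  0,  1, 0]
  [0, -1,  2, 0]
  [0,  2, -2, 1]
λ = 1: alg = 4, geom = 2

Step 1 — factor the characteristic polynomial to read off the algebraic multiplicities:
  χ_A(x) = (x - 1)^4

Step 2 — compute geometric multiplicities via the rank-nullity identity g(λ) = n − rank(A − λI):
  rank(A − (1)·I) = 2, so dim ker(A − (1)·I) = n − 2 = 2

Summary:
  λ = 1: algebraic multiplicity = 4, geometric multiplicity = 2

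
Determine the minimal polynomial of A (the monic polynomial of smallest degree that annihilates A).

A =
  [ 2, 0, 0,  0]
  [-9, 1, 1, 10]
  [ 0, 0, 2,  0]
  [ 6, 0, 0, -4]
x^3 + x^2 - 10*x + 8

The characteristic polynomial is χ_A(x) = (x - 2)^2*(x - 1)*(x + 4), so the eigenvalues are known. The minimal polynomial is
  m_A(x) = Π_λ (x − λ)^{k_λ}
where k_λ is the size of the *largest* Jordan block for λ (equivalently, the smallest k with (A − λI)^k v = 0 for every generalised eigenvector v of λ).

  λ = -4: largest Jordan block has size 1, contributing (x + 4)
  λ = 1: largest Jordan block has size 1, contributing (x − 1)
  λ = 2: largest Jordan block has size 1, contributing (x − 2)

So m_A(x) = (x - 2)*(x - 1)*(x + 4) = x^3 + x^2 - 10*x + 8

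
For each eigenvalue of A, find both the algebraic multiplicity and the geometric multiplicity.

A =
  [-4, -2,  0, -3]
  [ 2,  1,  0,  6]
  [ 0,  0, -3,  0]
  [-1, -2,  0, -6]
λ = -3: alg = 4, geom = 3

Step 1 — factor the characteristic polynomial to read off the algebraic multiplicities:
  χ_A(x) = (x + 3)^4

Step 2 — compute geometric multiplicities via the rank-nullity identity g(λ) = n − rank(A − λI):
  rank(A − (-3)·I) = 1, so dim ker(A − (-3)·I) = n − 1 = 3

Summary:
  λ = -3: algebraic multiplicity = 4, geometric multiplicity = 3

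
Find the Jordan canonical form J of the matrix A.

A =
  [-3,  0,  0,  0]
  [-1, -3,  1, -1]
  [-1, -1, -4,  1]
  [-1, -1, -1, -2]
J_3(-3) ⊕ J_1(-3)

The characteristic polynomial is
  det(x·I − A) = x^4 + 12*x^3 + 54*x^2 + 108*x + 81 = (x + 3)^4

Eigenvalues and multiplicities (the geometric multiplicity of λ is n − rank(A − λI), which equals the number of Jordan blocks for λ):
  λ = -3: algebraic multiplicity = 4, geometric multiplicity = 2

Determining the block sizes for each eigenvalue:
  λ = -3: with am = 4 and gm = 2, the partition is not yet determined (e.g. several partitions of 4 into 2 parts exist). Let N = A − (-3)·I. Computing rank(N^1) = 2, rank(N^2) = 1, rank(N^3) = 0; the number of blocks of size ≥ j is rank(N^{j−1}) − rank(N^j), giving [2, 1, 1]. So we have 1 block(s) of size 3, 1 block(s) of size 1 → block sizes [3, 1]

Assembling the blocks gives a Jordan form
J =
  [-3,  1,  0,  0]
  [ 0, -3,  1,  0]
  [ 0,  0, -3,  0]
  [ 0,  0,  0, -3]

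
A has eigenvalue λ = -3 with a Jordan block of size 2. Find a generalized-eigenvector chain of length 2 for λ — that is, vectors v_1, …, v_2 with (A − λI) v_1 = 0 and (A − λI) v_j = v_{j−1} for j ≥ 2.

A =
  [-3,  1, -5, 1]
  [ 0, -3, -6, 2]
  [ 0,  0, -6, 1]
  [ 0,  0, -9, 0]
A Jordan chain for λ = -3 of length 2:
v_1 = (1, 0, 0, 0)ᵀ
v_2 = (0, 1, 0, 0)ᵀ

Let N = A − (-3)·I. We want v_2 with N^2 v_2 = 0 but N^1 v_2 ≠ 0; then v_{j-1} := N · v_j for j = 2, …, 2.

Pick v_2 = (0, 1, 0, 0)ᵀ.
Then v_1 = N · v_2 = (1, 0, 0, 0)ᵀ.

Sanity check: (A − (-3)·I) v_1 = (0, 0, 0, 0)ᵀ = 0. ✓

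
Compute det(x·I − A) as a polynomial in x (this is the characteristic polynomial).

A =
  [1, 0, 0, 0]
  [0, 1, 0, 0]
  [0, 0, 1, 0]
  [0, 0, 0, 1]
x^4 - 4*x^3 + 6*x^2 - 4*x + 1

Expanding det(x·I − A) (e.g. by cofactor expansion or by noting that A is similar to its Jordan form J, which has the same characteristic polynomial as A) gives
  χ_A(x) = x^4 - 4*x^3 + 6*x^2 - 4*x + 1
which factors as (x - 1)^4. The eigenvalues (with algebraic multiplicities) are λ = 1 with multiplicity 4.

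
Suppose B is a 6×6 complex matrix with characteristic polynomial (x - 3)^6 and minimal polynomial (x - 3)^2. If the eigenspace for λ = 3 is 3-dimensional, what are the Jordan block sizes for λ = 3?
Block sizes for λ = 3: [2, 2, 2]

Step 1 — from the characteristic polynomial, algebraic multiplicity of λ = 3 is 6. From dim ker(B − (3)·I) = 3, there are exactly 3 Jordan blocks for λ = 3.
Step 2 — from the minimal polynomial, the factor (x − 3)^2 tells us the largest block for λ = 3 has size 2.
Step 3 — with total size 6, 3 blocks, and largest block 2, the block sizes (in nonincreasing order) are [2, 2, 2].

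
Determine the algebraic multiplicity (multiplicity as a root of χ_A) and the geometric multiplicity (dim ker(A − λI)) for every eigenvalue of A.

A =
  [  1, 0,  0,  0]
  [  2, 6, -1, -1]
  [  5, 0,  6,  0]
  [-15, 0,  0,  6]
λ = 1: alg = 1, geom = 1; λ = 6: alg = 3, geom = 2

Step 1 — factor the characteristic polynomial to read off the algebraic multiplicities:
  χ_A(x) = (x - 6)^3*(x - 1)

Step 2 — compute geometric multiplicities via the rank-nullity identity g(λ) = n − rank(A − λI):
  rank(A − (1)·I) = 3, so dim ker(A − (1)·I) = n − 3 = 1
  rank(A − (6)·I) = 2, so dim ker(A − (6)·I) = n − 2 = 2

Summary:
  λ = 1: algebraic multiplicity = 1, geometric multiplicity = 1
  λ = 6: algebraic multiplicity = 3, geometric multiplicity = 2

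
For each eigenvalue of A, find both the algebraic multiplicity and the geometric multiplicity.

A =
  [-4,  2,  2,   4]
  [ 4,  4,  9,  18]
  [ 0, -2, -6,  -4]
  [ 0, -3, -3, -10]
λ = -4: alg = 4, geom = 2

Step 1 — factor the characteristic polynomial to read off the algebraic multiplicities:
  χ_A(x) = (x + 4)^4

Step 2 — compute geometric multiplicities via the rank-nullity identity g(λ) = n − rank(A − λI):
  rank(A − (-4)·I) = 2, so dim ker(A − (-4)·I) = n − 2 = 2

Summary:
  λ = -4: algebraic multiplicity = 4, geometric multiplicity = 2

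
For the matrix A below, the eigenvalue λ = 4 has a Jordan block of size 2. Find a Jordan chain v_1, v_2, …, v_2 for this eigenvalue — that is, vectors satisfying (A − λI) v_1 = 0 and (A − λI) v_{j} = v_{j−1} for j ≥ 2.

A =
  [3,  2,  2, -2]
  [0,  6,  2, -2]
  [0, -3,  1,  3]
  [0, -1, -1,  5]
A Jordan chain for λ = 4 of length 2:
v_1 = (0, 2, -3, -1)ᵀ
v_2 = (2, 1, 0, 0)ᵀ

Let N = A − (4)·I. We want v_2 with N^2 v_2 = 0 but N^1 v_2 ≠ 0; then v_{j-1} := N · v_j for j = 2, …, 2.

Pick v_2 = (2, 1, 0, 0)ᵀ.
Then v_1 = N · v_2 = (0, 2, -3, -1)ᵀ.

Sanity check: (A − (4)·I) v_1 = (0, 0, 0, 0)ᵀ = 0. ✓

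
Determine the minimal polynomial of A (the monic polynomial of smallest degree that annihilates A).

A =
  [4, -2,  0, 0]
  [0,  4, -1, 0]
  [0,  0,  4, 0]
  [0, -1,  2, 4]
x^3 - 12*x^2 + 48*x - 64

The characteristic polynomial is χ_A(x) = (x - 4)^4, so the eigenvalues are known. The minimal polynomial is
  m_A(x) = Π_λ (x − λ)^{k_λ}
where k_λ is the size of the *largest* Jordan block for λ (equivalently, the smallest k with (A − λI)^k v = 0 for every generalised eigenvector v of λ).

  λ = 4: largest Jordan block has size 3, contributing (x − 4)^3

So m_A(x) = (x - 4)^3 = x^3 - 12*x^2 + 48*x - 64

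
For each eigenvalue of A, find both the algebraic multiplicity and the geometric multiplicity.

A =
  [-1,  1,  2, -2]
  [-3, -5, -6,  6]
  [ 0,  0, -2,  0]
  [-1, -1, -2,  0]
λ = -2: alg = 4, geom = 3

Step 1 — factor the characteristic polynomial to read off the algebraic multiplicities:
  χ_A(x) = (x + 2)^4

Step 2 — compute geometric multiplicities via the rank-nullity identity g(λ) = n − rank(A − λI):
  rank(A − (-2)·I) = 1, so dim ker(A − (-2)·I) = n − 1 = 3

Summary:
  λ = -2: algebraic multiplicity = 4, geometric multiplicity = 3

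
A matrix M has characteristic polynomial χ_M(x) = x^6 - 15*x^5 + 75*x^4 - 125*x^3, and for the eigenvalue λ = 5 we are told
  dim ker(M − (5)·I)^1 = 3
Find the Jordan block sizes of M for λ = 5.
Block sizes for λ = 5: [1, 1, 1]

From the dimensions of kernels of powers, the number of Jordan blocks of size at least j is d_j − d_{j−1} where d_j = dim ker(N^j) (with d_0 = 0). Computing the differences gives [3].
The number of blocks of size exactly k is (#blocks of size ≥ k) − (#blocks of size ≥ k + 1), so the partition is: 3 block(s) of size 1.
In nonincreasing order the block sizes are [1, 1, 1].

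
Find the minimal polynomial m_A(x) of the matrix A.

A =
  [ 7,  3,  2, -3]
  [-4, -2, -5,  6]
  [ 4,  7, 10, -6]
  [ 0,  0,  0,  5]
x^3 - 15*x^2 + 75*x - 125

The characteristic polynomial is χ_A(x) = (x - 5)^4, so the eigenvalues are known. The minimal polynomial is
  m_A(x) = Π_λ (x − λ)^{k_λ}
where k_λ is the size of the *largest* Jordan block for λ (equivalently, the smallest k with (A − λI)^k v = 0 for every generalised eigenvector v of λ).

  λ = 5: largest Jordan block has size 3, contributing (x − 5)^3

So m_A(x) = (x - 5)^3 = x^3 - 15*x^2 + 75*x - 125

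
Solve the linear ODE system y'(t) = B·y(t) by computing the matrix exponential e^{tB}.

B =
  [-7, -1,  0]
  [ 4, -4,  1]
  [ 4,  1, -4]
e^{tB} =
  [-2*t*exp(-5*t) + exp(-5*t), t^2*exp(-5*t)/2 - t*exp(-5*t), -t^2*exp(-5*t)/2]
  [4*t*exp(-5*t), -t^2*exp(-5*t) + t*exp(-5*t) + exp(-5*t), t^2*exp(-5*t) + t*exp(-5*t)]
  [4*t*exp(-5*t), -t^2*exp(-5*t) + t*exp(-5*t), t^2*exp(-5*t) + t*exp(-5*t) + exp(-5*t)]

Strategy: write B = P · J · P⁻¹ where J is a Jordan canonical form, so e^{tB} = P · e^{tJ} · P⁻¹, and e^{tJ} can be computed block-by-block.

B has Jordan form
J =
  [-5,  1,  0]
  [ 0, -5,  1]
  [ 0,  0, -5]
(up to reordering of blocks).

Per-block formulas:
  For a 3×3 Jordan block J_3(-5): exp(t · J_3(-5)) = e^(-5t)·(I + t·N + (t^2/2)·N^2), where N is the 3×3 nilpotent shift.

After assembling e^{tJ} and conjugating by P, we get:

e^{tB} =
  [-2*t*exp(-5*t) + exp(-5*t), t^2*exp(-5*t)/2 - t*exp(-5*t), -t^2*exp(-5*t)/2]
  [4*t*exp(-5*t), -t^2*exp(-5*t) + t*exp(-5*t) + exp(-5*t), t^2*exp(-5*t) + t*exp(-5*t)]
  [4*t*exp(-5*t), -t^2*exp(-5*t) + t*exp(-5*t), t^2*exp(-5*t) + t*exp(-5*t) + exp(-5*t)]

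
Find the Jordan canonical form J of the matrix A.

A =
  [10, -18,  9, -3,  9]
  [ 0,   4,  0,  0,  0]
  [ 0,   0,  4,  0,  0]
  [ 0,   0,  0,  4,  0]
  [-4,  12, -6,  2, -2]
J_2(4) ⊕ J_1(4) ⊕ J_1(4) ⊕ J_1(4)

The characteristic polynomial is
  det(x·I − A) = x^5 - 20*x^4 + 160*x^3 - 640*x^2 + 1280*x - 1024 = (x - 4)^5

Eigenvalues and multiplicities (the geometric multiplicity of λ is n − rank(A − λI), which equals the number of Jordan blocks for λ):
  λ = 4: algebraic multiplicity = 5, geometric multiplicity = 4

Determining the block sizes for each eigenvalue:
  λ = 4: 4 blocks summing to 5 forces exactly one block of size 2 and the rest size 1 → block sizes [2, 1, 1, 1]

Assembling the blocks gives a Jordan form
J =
  [4, 1, 0, 0, 0]
  [0, 4, 0, 0, 0]
  [0, 0, 4, 0, 0]
  [0, 0, 0, 4, 0]
  [0, 0, 0, 0, 4]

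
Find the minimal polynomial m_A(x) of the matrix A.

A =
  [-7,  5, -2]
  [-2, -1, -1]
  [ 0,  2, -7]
x^3 + 15*x^2 + 75*x + 125

The characteristic polynomial is χ_A(x) = (x + 5)^3, so the eigenvalues are known. The minimal polynomial is
  m_A(x) = Π_λ (x − λ)^{k_λ}
where k_λ is the size of the *largest* Jordan block for λ (equivalently, the smallest k with (A − λI)^k v = 0 for every generalised eigenvector v of λ).

  λ = -5: largest Jordan block has size 3, contributing (x + 5)^3

So m_A(x) = (x + 5)^3 = x^3 + 15*x^2 + 75*x + 125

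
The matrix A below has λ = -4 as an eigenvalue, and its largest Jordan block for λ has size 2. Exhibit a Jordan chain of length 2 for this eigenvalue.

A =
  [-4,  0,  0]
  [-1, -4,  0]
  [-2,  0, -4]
A Jordan chain for λ = -4 of length 2:
v_1 = (0, -1, -2)ᵀ
v_2 = (1, 0, 0)ᵀ

Let N = A − (-4)·I. We want v_2 with N^2 v_2 = 0 but N^1 v_2 ≠ 0; then v_{j-1} := N · v_j for j = 2, …, 2.

Pick v_2 = (1, 0, 0)ᵀ.
Then v_1 = N · v_2 = (0, -1, -2)ᵀ.

Sanity check: (A − (-4)·I) v_1 = (0, 0, 0)ᵀ = 0. ✓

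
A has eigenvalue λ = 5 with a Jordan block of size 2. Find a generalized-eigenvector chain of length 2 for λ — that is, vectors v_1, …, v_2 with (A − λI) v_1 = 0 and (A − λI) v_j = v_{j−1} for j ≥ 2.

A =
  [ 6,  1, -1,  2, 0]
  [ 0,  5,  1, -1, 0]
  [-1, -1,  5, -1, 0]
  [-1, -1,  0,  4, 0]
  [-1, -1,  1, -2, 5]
A Jordan chain for λ = 5 of length 2:
v_1 = (1, 0, -1, -1, -1)ᵀ
v_2 = (1, 0, 0, 0, 0)ᵀ

Let N = A − (5)·I. We want v_2 with N^2 v_2 = 0 but N^1 v_2 ≠ 0; then v_{j-1} := N · v_j for j = 2, …, 2.

Pick v_2 = (1, 0, 0, 0, 0)ᵀ.
Then v_1 = N · v_2 = (1, 0, -1, -1, -1)ᵀ.

Sanity check: (A − (5)·I) v_1 = (0, 0, 0, 0, 0)ᵀ = 0. ✓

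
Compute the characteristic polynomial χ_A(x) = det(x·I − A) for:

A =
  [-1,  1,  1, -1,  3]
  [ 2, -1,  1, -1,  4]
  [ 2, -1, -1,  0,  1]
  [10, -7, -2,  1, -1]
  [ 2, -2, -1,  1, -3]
x^5 + 5*x^4 + 10*x^3 + 10*x^2 + 5*x + 1

Expanding det(x·I − A) (e.g. by cofactor expansion or by noting that A is similar to its Jordan form J, which has the same characteristic polynomial as A) gives
  χ_A(x) = x^5 + 5*x^4 + 10*x^3 + 10*x^2 + 5*x + 1
which factors as (x + 1)^5. The eigenvalues (with algebraic multiplicities) are λ = -1 with multiplicity 5.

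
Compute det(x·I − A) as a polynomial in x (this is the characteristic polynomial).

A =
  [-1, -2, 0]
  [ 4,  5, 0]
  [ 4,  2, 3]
x^3 - 7*x^2 + 15*x - 9

Expanding det(x·I − A) (e.g. by cofactor expansion or by noting that A is similar to its Jordan form J, which has the same characteristic polynomial as A) gives
  χ_A(x) = x^3 - 7*x^2 + 15*x - 9
which factors as (x - 3)^2*(x - 1). The eigenvalues (with algebraic multiplicities) are λ = 1 with multiplicity 1, λ = 3 with multiplicity 2.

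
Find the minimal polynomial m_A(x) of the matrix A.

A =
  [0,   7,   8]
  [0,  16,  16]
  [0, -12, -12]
x^3 - 4*x^2

The characteristic polynomial is χ_A(x) = x^2*(x - 4), so the eigenvalues are known. The minimal polynomial is
  m_A(x) = Π_λ (x − λ)^{k_λ}
where k_λ is the size of the *largest* Jordan block for λ (equivalently, the smallest k with (A − λI)^k v = 0 for every generalised eigenvector v of λ).

  λ = 0: largest Jordan block has size 2, contributing (x − 0)^2
  λ = 4: largest Jordan block has size 1, contributing (x − 4)

So m_A(x) = x^2*(x - 4) = x^3 - 4*x^2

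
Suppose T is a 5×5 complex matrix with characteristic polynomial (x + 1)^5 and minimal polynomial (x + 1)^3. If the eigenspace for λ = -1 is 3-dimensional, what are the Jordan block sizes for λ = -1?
Block sizes for λ = -1: [3, 1, 1]

Step 1 — from the characteristic polynomial, algebraic multiplicity of λ = -1 is 5. From dim ker(T − (-1)·I) = 3, there are exactly 3 Jordan blocks for λ = -1.
Step 2 — from the minimal polynomial, the factor (x + 1)^3 tells us the largest block for λ = -1 has size 3.
Step 3 — with total size 5, 3 blocks, and largest block 3, the block sizes (in nonincreasing order) are [3, 1, 1].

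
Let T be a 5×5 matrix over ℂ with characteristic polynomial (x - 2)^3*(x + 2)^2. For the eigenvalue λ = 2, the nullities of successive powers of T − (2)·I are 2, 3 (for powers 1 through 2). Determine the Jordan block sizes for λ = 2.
Block sizes for λ = 2: [2, 1]

From the dimensions of kernels of powers, the number of Jordan blocks of size at least j is d_j − d_{j−1} where d_j = dim ker(N^j) (with d_0 = 0). Computing the differences gives [2, 1].
The number of blocks of size exactly k is (#blocks of size ≥ k) − (#blocks of size ≥ k + 1), so the partition is: 1 block(s) of size 1, 1 block(s) of size 2.
In nonincreasing order the block sizes are [2, 1].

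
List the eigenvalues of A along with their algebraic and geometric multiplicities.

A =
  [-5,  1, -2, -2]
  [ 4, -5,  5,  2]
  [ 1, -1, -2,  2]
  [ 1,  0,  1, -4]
λ = -4: alg = 4, geom = 2

Step 1 — factor the characteristic polynomial to read off the algebraic multiplicities:
  χ_A(x) = (x + 4)^4

Step 2 — compute geometric multiplicities via the rank-nullity identity g(λ) = n − rank(A − λI):
  rank(A − (-4)·I) = 2, so dim ker(A − (-4)·I) = n − 2 = 2

Summary:
  λ = -4: algebraic multiplicity = 4, geometric multiplicity = 2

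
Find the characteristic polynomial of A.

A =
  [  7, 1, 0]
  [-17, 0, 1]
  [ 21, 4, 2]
x^3 - 9*x^2 + 27*x - 27

Expanding det(x·I − A) (e.g. by cofactor expansion or by noting that A is similar to its Jordan form J, which has the same characteristic polynomial as A) gives
  χ_A(x) = x^3 - 9*x^2 + 27*x - 27
which factors as (x - 3)^3. The eigenvalues (with algebraic multiplicities) are λ = 3 with multiplicity 3.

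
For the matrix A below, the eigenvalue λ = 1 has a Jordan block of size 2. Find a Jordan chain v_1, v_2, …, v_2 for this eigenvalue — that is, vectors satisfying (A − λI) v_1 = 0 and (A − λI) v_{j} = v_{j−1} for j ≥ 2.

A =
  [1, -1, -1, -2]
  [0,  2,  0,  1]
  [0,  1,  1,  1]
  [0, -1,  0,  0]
A Jordan chain for λ = 1 of length 2:
v_1 = (-1, 1, 1, -1)ᵀ
v_2 = (0, 1, 0, 0)ᵀ

Let N = A − (1)·I. We want v_2 with N^2 v_2 = 0 but N^1 v_2 ≠ 0; then v_{j-1} := N · v_j for j = 2, …, 2.

Pick v_2 = (0, 1, 0, 0)ᵀ.
Then v_1 = N · v_2 = (-1, 1, 1, -1)ᵀ.

Sanity check: (A − (1)·I) v_1 = (0, 0, 0, 0)ᵀ = 0. ✓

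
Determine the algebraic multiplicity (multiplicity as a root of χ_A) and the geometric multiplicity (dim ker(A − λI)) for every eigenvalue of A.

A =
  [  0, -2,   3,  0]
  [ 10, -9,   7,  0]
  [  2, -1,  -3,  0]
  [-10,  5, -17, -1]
λ = -4: alg = 3, geom = 1; λ = -1: alg = 1, geom = 1

Step 1 — factor the characteristic polynomial to read off the algebraic multiplicities:
  χ_A(x) = (x + 1)*(x + 4)^3

Step 2 — compute geometric multiplicities via the rank-nullity identity g(λ) = n − rank(A − λI):
  rank(A − (-4)·I) = 3, so dim ker(A − (-4)·I) = n − 3 = 1
  rank(A − (-1)·I) = 3, so dim ker(A − (-1)·I) = n − 3 = 1

Summary:
  λ = -4: algebraic multiplicity = 3, geometric multiplicity = 1
  λ = -1: algebraic multiplicity = 1, geometric multiplicity = 1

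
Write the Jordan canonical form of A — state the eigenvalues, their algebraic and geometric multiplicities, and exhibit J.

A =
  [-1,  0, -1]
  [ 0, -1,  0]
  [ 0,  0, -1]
J_2(-1) ⊕ J_1(-1)

The characteristic polynomial is
  det(x·I − A) = x^3 + 3*x^2 + 3*x + 1 = (x + 1)^3

Eigenvalues and multiplicities (the geometric multiplicity of λ is n − rank(A − λI), which equals the number of Jordan blocks for λ):
  λ = -1: algebraic multiplicity = 3, geometric multiplicity = 2

Determining the block sizes for each eigenvalue:
  λ = -1: 2 blocks summing to 3 forces exactly one block of size 2 and the rest size 1 → block sizes [2, 1]

Assembling the blocks gives a Jordan form
J =
  [-1,  1,  0]
  [ 0, -1,  0]
  [ 0,  0, -1]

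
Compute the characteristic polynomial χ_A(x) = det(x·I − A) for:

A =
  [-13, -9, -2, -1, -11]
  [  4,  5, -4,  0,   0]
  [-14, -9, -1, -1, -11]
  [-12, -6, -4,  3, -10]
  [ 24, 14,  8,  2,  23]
x^5 - 17*x^4 + 106*x^3 - 290*x^2 + 325*x - 125

Expanding det(x·I − A) (e.g. by cofactor expansion or by noting that A is similar to its Jordan form J, which has the same characteristic polynomial as A) gives
  χ_A(x) = x^5 - 17*x^4 + 106*x^3 - 290*x^2 + 325*x - 125
which factors as (x - 5)^3*(x - 1)^2. The eigenvalues (with algebraic multiplicities) are λ = 1 with multiplicity 2, λ = 5 with multiplicity 3.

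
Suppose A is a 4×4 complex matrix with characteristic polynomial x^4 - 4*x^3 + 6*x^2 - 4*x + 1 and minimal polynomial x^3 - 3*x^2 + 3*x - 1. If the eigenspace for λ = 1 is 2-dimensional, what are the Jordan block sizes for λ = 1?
Block sizes for λ = 1: [3, 1]

Step 1 — from the characteristic polynomial, algebraic multiplicity of λ = 1 is 4. From dim ker(A − (1)·I) = 2, there are exactly 2 Jordan blocks for λ = 1.
Step 2 — from the minimal polynomial, the factor (x − 1)^3 tells us the largest block for λ = 1 has size 3.
Step 3 — with total size 4, 2 blocks, and largest block 3, the block sizes (in nonincreasing order) are [3, 1].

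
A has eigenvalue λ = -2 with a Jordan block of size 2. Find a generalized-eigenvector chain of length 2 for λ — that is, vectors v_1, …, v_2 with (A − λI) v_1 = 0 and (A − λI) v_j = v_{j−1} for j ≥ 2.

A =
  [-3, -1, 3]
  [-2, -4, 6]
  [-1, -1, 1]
A Jordan chain for λ = -2 of length 2:
v_1 = (-1, -2, -1)ᵀ
v_2 = (1, 0, 0)ᵀ

Let N = A − (-2)·I. We want v_2 with N^2 v_2 = 0 but N^1 v_2 ≠ 0; then v_{j-1} := N · v_j for j = 2, …, 2.

Pick v_2 = (1, 0, 0)ᵀ.
Then v_1 = N · v_2 = (-1, -2, -1)ᵀ.

Sanity check: (A − (-2)·I) v_1 = (0, 0, 0)ᵀ = 0. ✓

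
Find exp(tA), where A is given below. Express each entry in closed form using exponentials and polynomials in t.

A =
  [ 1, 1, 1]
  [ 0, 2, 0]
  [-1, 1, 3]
e^{tA} =
  [-t*exp(2*t) + exp(2*t), t*exp(2*t), t*exp(2*t)]
  [0, exp(2*t), 0]
  [-t*exp(2*t), t*exp(2*t), t*exp(2*t) + exp(2*t)]

Strategy: write A = P · J · P⁻¹ where J is a Jordan canonical form, so e^{tA} = P · e^{tJ} · P⁻¹, and e^{tJ} can be computed block-by-block.

A has Jordan form
J =
  [2, 1, 0]
  [0, 2, 0]
  [0, 0, 2]
(up to reordering of blocks).

Per-block formulas:
  For a 1×1 block at λ = 2: exp(t · [2]) = [e^(2t)].
  For a 2×2 Jordan block J_2(2): exp(t · J_2(2)) = e^(2t)·(I + t·N), where N is the 2×2 nilpotent shift.

After assembling e^{tJ} and conjugating by P, we get:

e^{tA} =
  [-t*exp(2*t) + exp(2*t), t*exp(2*t), t*exp(2*t)]
  [0, exp(2*t), 0]
  [-t*exp(2*t), t*exp(2*t), t*exp(2*t) + exp(2*t)]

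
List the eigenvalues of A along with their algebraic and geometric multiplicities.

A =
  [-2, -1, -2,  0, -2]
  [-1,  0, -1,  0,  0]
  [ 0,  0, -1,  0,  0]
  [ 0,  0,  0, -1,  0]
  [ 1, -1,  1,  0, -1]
λ = -1: alg = 5, geom = 3

Step 1 — factor the characteristic polynomial to read off the algebraic multiplicities:
  χ_A(x) = (x + 1)^5

Step 2 — compute geometric multiplicities via the rank-nullity identity g(λ) = n − rank(A − λI):
  rank(A − (-1)·I) = 2, so dim ker(A − (-1)·I) = n − 2 = 3

Summary:
  λ = -1: algebraic multiplicity = 5, geometric multiplicity = 3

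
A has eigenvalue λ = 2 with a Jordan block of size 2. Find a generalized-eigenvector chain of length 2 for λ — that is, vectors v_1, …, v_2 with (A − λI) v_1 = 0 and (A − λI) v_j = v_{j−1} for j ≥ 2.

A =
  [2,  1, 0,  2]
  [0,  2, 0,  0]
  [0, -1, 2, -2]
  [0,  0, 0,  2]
A Jordan chain for λ = 2 of length 2:
v_1 = (1, 0, -1, 0)ᵀ
v_2 = (0, 1, 0, 0)ᵀ

Let N = A − (2)·I. We want v_2 with N^2 v_2 = 0 but N^1 v_2 ≠ 0; then v_{j-1} := N · v_j for j = 2, …, 2.

Pick v_2 = (0, 1, 0, 0)ᵀ.
Then v_1 = N · v_2 = (1, 0, -1, 0)ᵀ.

Sanity check: (A − (2)·I) v_1 = (0, 0, 0, 0)ᵀ = 0. ✓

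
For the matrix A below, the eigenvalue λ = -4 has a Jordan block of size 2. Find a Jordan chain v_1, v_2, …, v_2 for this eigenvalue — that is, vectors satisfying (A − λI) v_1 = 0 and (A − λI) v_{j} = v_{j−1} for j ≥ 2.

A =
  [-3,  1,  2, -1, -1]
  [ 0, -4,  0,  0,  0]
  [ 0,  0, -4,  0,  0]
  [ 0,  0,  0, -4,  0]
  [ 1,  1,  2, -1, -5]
A Jordan chain for λ = -4 of length 2:
v_1 = (1, 0, 0, 0, 1)ᵀ
v_2 = (1, 0, 0, 0, 0)ᵀ

Let N = A − (-4)·I. We want v_2 with N^2 v_2 = 0 but N^1 v_2 ≠ 0; then v_{j-1} := N · v_j for j = 2, …, 2.

Pick v_2 = (1, 0, 0, 0, 0)ᵀ.
Then v_1 = N · v_2 = (1, 0, 0, 0, 1)ᵀ.

Sanity check: (A − (-4)·I) v_1 = (0, 0, 0, 0, 0)ᵀ = 0. ✓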